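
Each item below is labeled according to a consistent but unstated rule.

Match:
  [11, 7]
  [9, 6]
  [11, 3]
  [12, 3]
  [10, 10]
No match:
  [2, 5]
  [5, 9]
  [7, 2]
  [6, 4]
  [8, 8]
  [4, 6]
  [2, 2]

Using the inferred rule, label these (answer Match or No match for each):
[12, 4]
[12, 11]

Match, Match

The distinguishing property — first ≥ 9 — holds for all the 'Match' cases and none of the 'No match' cases.
[12, 4] → first 12 → Match.
[12, 11] → first 12 → Match.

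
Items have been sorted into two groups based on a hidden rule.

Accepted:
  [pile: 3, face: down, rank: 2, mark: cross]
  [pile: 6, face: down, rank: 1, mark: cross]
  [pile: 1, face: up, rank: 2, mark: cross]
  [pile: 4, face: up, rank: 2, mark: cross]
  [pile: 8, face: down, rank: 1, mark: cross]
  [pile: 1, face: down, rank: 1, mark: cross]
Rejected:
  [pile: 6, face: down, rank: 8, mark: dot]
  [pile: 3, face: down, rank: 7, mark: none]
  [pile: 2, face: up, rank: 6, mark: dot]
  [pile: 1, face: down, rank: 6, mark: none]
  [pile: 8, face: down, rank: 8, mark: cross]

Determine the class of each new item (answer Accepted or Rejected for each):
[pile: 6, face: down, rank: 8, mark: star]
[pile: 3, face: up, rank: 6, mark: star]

Rejected, Rejected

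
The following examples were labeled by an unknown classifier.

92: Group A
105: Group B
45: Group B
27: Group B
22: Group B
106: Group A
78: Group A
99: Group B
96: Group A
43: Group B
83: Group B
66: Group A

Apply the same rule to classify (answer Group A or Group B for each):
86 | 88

The rule appears to be: even AND at least 27.
86: 86 is even, 86 ≥ 27 — satisfies this, so Group A. 88: 88 is even, 88 ≥ 27 — satisfies this, so Group A.

Group A, Group A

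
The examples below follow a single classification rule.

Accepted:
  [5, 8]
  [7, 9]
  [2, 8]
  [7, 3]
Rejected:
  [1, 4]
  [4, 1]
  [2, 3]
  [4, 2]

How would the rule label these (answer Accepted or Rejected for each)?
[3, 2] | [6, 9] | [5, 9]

Rejected, Accepted, Accepted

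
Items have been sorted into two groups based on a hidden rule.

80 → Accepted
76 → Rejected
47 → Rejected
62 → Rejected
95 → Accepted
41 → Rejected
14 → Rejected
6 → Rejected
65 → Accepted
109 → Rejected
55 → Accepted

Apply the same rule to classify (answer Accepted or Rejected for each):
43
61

Rejected, Rejected

A rule that fits every label: multiple of 5 — true of each 'Accepted' example, false of each 'Rejected' one.
43 — 43 = 5·8 + 3, hence Rejected. 61 — 61 = 5·12 + 1, hence Rejected.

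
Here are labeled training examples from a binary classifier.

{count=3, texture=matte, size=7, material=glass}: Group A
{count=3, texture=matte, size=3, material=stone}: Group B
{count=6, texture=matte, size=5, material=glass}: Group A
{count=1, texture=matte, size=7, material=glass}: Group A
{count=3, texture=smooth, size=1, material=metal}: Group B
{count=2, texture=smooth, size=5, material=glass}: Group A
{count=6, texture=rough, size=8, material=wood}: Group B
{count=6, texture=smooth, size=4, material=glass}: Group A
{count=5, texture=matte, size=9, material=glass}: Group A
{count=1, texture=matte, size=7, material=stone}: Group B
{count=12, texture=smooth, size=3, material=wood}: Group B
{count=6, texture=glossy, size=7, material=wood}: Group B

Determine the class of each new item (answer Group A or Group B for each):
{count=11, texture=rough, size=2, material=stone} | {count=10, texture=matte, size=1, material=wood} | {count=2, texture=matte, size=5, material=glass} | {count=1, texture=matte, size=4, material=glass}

A rule that fits every label: material is glass — true of each 'Group A' example, false of each 'Group B' one.

Group B, Group B, Group A, Group A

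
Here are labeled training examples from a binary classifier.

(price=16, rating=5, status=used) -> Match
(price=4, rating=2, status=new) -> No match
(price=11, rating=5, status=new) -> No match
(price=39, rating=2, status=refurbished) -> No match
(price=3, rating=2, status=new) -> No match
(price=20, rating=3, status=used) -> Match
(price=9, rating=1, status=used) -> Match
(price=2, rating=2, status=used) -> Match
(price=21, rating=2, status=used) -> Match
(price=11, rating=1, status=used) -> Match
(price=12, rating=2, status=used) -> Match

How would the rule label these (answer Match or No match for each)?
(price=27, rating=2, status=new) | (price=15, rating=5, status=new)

The pattern is that an item is 'Match' exactly when: status is used.

No match, No match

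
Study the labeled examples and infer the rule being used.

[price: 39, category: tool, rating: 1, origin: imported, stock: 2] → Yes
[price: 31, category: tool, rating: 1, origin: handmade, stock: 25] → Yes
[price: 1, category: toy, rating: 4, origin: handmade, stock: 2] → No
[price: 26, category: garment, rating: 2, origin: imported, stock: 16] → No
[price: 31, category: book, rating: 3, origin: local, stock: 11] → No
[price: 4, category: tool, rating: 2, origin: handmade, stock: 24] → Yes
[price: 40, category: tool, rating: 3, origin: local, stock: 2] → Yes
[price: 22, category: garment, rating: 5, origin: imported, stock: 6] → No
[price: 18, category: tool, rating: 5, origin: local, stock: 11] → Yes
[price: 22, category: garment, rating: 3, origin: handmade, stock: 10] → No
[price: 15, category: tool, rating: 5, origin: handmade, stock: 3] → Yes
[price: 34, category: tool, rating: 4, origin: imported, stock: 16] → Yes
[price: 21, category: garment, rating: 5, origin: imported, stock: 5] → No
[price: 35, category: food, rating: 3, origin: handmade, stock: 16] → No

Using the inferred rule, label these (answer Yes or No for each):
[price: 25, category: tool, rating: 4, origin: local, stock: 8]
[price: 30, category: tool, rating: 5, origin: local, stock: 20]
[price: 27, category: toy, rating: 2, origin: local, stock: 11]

Yes, Yes, No

Checking candidate rules against both groups, what survives is: category is tool.
[price: 25, category: tool, rating: 4, origin: local, stock: 8]: Yes (category is tool).
[price: 30, category: tool, rating: 5, origin: local, stock: 20]: Yes (category is tool).
[price: 27, category: toy, rating: 2, origin: local, stock: 11]: No (category is toy).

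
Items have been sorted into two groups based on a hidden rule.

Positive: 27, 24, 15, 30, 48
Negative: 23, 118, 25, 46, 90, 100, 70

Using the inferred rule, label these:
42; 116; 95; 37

Positive, Negative, Negative, Negative

The common property of the 'Positive' items is: multiple of 3 AND at most 48. No 'Negative' item has it.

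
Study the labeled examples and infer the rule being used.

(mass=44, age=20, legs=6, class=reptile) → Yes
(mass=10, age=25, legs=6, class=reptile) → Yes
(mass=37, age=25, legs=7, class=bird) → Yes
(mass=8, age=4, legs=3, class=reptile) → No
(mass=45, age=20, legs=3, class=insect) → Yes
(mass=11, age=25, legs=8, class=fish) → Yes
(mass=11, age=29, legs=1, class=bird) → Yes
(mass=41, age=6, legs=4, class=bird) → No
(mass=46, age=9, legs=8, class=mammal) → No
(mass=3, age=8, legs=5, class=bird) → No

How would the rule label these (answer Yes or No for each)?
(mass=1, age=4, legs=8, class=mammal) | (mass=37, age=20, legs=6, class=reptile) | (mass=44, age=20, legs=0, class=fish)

No, Yes, Yes

The pattern is that an item is 'Yes' exactly when: age ≥ 20.
(mass=1, age=4, legs=8, class=mammal): No (age = 4).
(mass=37, age=20, legs=6, class=reptile): Yes (age = 20).
(mass=44, age=20, legs=0, class=fish): Yes (age = 20).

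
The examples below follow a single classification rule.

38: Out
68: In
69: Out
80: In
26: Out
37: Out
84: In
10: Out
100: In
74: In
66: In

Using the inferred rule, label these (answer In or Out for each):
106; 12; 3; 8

The classifier is using: even AND at least 66.
106: 106 is even, 106 ≥ 66 — meets the rule, so In.
12: 12 is even, 12 < 66 — fails the rule, so Out.
3: 3 is odd, 3 < 66 — fails the rule, so Out.
8: 8 is even, 8 < 66 — fails the rule, so Out.

In, Out, Out, Out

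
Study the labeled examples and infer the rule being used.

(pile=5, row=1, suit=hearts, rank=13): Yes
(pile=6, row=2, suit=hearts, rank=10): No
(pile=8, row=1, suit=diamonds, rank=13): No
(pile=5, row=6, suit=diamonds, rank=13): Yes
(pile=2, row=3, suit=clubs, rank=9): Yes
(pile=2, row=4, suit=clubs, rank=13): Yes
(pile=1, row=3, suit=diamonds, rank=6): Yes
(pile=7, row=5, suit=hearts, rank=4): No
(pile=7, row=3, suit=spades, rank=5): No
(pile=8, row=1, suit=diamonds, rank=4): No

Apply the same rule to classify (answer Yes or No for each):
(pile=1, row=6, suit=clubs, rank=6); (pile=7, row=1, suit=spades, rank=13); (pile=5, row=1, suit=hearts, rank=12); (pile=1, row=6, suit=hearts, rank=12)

Yes, No, Yes, Yes

The pattern is that an item is 'Yes' exactly when: pile ≤ 5.
(pile=1, row=6, suit=clubs, rank=6) → pile = 1 → Yes.
(pile=7, row=1, suit=spades, rank=13) → pile = 7 → No.
(pile=5, row=1, suit=hearts, rank=12) → pile = 5 → Yes.
(pile=1, row=6, suit=hearts, rank=12) → pile = 1 → Yes.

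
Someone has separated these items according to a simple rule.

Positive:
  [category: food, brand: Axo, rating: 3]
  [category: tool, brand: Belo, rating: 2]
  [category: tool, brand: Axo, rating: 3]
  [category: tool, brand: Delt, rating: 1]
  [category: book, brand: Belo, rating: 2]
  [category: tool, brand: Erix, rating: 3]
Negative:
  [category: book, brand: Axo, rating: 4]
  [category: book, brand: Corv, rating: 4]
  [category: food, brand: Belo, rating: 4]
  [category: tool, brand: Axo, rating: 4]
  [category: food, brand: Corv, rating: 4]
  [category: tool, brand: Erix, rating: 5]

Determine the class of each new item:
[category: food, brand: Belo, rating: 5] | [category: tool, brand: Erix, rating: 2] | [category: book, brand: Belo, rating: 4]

'Positive' ⟺ rating ≤ 3.
[category: food, brand: Belo, rating: 5]: Negative (rating = 5).
[category: tool, brand: Erix, rating: 2]: Positive (rating = 2).
[category: book, brand: Belo, rating: 4]: Negative (rating = 4).

Negative, Positive, Negative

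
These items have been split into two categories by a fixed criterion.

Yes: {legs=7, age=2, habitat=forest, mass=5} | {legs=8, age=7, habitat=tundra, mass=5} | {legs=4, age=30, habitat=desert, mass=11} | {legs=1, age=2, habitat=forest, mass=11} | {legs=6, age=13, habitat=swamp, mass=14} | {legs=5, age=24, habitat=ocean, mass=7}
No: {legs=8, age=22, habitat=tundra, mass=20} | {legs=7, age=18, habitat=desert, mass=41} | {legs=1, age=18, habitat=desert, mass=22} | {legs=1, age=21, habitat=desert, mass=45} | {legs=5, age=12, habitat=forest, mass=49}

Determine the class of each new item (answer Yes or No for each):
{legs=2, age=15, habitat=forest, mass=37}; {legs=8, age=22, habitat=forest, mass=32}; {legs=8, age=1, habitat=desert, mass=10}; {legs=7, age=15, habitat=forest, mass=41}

No, No, Yes, No

Every 'Yes' example satisfies: mass ≤ 14. None of the 'No' examples do.
{legs=2, age=15, habitat=forest, mass=37} → mass = 37 → No. {legs=8, age=22, habitat=forest, mass=32} → mass = 32 → No. {legs=8, age=1, habitat=desert, mass=10} → mass = 10 → Yes. {legs=7, age=15, habitat=forest, mass=41} → mass = 41 → No.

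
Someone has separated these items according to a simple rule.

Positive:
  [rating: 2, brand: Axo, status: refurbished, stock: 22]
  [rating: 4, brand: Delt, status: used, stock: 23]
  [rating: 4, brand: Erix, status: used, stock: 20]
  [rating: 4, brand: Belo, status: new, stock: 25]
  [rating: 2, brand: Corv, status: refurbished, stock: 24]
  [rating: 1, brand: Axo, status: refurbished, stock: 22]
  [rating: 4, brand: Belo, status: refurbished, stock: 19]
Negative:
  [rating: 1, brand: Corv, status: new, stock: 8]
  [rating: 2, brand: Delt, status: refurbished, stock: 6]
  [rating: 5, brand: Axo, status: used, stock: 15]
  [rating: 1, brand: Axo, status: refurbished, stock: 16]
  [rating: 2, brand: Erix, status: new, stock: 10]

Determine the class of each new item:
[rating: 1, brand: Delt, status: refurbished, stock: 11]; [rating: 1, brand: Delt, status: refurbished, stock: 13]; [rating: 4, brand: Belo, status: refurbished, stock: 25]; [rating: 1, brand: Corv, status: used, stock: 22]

'Positive' ⟺ stock ≥ 19.
[rating: 1, brand: Delt, status: refurbished, stock: 11]: stock = 11, does not pass → Negative. [rating: 1, brand: Delt, status: refurbished, stock: 13]: stock = 13, does not pass → Negative. [rating: 4, brand: Belo, status: refurbished, stock: 25]: stock = 25, passes → Positive. [rating: 1, brand: Corv, status: used, stock: 22]: stock = 22, passes → Positive.

Negative, Negative, Positive, Positive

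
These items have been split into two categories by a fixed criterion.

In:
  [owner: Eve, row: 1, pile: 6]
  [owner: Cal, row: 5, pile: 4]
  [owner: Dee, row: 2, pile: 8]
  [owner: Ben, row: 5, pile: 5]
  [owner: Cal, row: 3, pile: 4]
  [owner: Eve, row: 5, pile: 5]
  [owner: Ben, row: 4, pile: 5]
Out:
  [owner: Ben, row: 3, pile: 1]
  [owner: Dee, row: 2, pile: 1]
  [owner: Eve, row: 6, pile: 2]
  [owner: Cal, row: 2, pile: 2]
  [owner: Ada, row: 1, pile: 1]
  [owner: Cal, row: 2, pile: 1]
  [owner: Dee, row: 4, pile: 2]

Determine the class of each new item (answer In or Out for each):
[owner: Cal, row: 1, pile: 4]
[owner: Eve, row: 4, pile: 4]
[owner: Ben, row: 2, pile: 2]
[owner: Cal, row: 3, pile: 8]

In, In, Out, In

'In' ⟺ pile ≥ 4.
[owner: Cal, row: 1, pile: 4] → pile = 4 → In. [owner: Eve, row: 4, pile: 4] → pile = 4 → In. [owner: Ben, row: 2, pile: 2] → pile = 2 → Out. [owner: Cal, row: 3, pile: 8] → pile = 8 → In.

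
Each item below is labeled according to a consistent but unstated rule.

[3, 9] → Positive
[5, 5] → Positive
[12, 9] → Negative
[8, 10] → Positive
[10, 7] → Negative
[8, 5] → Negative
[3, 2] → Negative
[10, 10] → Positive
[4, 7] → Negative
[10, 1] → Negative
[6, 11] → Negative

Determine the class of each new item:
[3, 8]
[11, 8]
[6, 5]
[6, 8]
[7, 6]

Negative, Negative, Negative, Positive, Negative

'Positive' ⟺ sum is even.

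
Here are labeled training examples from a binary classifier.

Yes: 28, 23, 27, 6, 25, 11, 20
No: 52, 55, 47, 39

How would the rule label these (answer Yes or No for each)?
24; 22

Yes, Yes

The distinguishing property — at most 28 — holds for all the 'Yes' cases and none of the 'No' cases.
24: 24 ≤ 28, qualifies → Yes. 22: 22 ≤ 28, qualifies → Yes.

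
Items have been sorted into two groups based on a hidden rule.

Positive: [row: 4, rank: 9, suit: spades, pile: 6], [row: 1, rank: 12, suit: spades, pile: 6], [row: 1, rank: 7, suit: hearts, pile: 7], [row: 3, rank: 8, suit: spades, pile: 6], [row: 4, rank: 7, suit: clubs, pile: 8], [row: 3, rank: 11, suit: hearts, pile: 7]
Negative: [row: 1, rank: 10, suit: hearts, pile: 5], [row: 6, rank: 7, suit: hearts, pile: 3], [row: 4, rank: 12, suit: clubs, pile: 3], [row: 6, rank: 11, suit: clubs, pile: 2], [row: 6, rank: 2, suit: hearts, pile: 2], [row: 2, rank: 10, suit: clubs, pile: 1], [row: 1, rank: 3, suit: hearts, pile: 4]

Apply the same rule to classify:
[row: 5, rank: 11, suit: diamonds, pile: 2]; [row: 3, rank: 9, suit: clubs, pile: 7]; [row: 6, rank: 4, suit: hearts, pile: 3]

One predicate separates the groups cleanly: pile ≥ 6.
Negative: [row: 5, rank: 11, suit: diamonds, pile: 2], since pile = 2. Positive: [row: 3, rank: 9, suit: clubs, pile: 7], since pile = 7. Negative: [row: 6, rank: 4, suit: hearts, pile: 3], since pile = 3.

Negative, Positive, Negative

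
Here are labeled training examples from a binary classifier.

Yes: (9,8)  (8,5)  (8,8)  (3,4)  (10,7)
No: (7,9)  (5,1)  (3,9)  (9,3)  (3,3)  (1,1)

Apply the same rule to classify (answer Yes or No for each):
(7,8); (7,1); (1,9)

The rule appears to be: product is even.

Yes, No, No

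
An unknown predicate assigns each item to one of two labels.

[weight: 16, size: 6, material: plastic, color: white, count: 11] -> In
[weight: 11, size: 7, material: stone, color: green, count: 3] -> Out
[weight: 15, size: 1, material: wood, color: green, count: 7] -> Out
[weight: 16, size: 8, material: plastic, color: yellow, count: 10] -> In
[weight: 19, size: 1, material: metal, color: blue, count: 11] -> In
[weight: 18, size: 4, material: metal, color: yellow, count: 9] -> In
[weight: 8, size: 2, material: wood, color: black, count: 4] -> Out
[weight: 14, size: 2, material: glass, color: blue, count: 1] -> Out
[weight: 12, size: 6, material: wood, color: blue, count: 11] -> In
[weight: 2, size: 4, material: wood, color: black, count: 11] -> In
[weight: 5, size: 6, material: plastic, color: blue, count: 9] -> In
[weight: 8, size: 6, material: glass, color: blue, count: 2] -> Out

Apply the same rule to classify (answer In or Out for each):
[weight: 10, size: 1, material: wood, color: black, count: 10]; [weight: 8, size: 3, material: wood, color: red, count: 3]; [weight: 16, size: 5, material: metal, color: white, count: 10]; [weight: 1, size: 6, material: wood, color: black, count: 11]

In, Out, In, In

A rule that fits every label: count ≥ 9 — true of each 'In' example, false of each 'Out' one.
[weight: 10, size: 1, material: wood, color: black, count: 10]: In (count = 10). [weight: 8, size: 3, material: wood, color: red, count: 3]: Out (count = 3). [weight: 16, size: 5, material: metal, color: white, count: 10]: In (count = 10). [weight: 1, size: 6, material: wood, color: black, count: 11]: In (count = 11).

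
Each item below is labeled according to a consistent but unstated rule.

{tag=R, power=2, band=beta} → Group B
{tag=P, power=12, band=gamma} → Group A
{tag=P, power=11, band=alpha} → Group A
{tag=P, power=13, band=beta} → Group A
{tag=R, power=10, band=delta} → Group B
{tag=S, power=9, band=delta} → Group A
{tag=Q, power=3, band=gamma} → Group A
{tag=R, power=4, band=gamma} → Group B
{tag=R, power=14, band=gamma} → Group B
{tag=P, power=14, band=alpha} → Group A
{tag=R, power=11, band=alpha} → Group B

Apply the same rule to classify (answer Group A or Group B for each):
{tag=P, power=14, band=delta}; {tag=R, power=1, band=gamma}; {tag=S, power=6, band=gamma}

The common property of the 'Group A' items is: tag is not R. No 'Group B' item has it.
{tag=P, power=14, band=delta}: tag is P, matches → Group A.
{tag=R, power=1, band=gamma}: tag is R, lacks this property → Group B.
{tag=S, power=6, band=gamma}: tag is S, matches → Group A.

Group A, Group B, Group A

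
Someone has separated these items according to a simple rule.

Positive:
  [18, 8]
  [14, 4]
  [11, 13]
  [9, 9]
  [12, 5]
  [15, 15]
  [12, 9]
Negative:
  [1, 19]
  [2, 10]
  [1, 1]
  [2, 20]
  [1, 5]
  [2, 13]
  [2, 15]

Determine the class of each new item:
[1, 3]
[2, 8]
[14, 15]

The rule appears to be: first ≥ 4.
[1, 3] → first 1 → Negative. [2, 8] → first 2 → Negative. [14, 15] → first 14 → Positive.

Negative, Negative, Positive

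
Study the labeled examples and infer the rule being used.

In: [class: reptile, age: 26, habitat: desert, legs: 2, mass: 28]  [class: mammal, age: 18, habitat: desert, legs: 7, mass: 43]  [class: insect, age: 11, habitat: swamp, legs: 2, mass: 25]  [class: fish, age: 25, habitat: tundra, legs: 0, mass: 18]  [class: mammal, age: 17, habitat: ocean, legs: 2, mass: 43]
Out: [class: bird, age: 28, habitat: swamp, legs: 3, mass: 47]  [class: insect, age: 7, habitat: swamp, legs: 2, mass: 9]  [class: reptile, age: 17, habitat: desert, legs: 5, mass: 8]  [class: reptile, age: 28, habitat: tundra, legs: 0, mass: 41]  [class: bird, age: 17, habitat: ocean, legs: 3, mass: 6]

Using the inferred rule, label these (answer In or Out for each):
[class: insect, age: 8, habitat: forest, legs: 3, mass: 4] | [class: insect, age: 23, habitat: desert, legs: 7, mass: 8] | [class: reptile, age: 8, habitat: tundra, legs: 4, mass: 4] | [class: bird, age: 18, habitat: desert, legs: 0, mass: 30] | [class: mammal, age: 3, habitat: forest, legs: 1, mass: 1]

Every 'In' example satisfies: mass ≥ 18 AND age ≤ 26. None of the 'Out' examples do.
[class: insect, age: 8, habitat: forest, legs: 3, mass: 4] — mass = 4, age = 8, hence Out. [class: insect, age: 23, habitat: desert, legs: 7, mass: 8] — mass = 8, age = 23, hence Out. [class: reptile, age: 8, habitat: tundra, legs: 4, mass: 4] — mass = 4, age = 8, hence Out. [class: bird, age: 18, habitat: desert, legs: 0, mass: 30] — mass = 30, age = 18, hence In. [class: mammal, age: 3, habitat: forest, legs: 1, mass: 1] — mass = 1, age = 3, hence Out.

Out, Out, Out, In, Out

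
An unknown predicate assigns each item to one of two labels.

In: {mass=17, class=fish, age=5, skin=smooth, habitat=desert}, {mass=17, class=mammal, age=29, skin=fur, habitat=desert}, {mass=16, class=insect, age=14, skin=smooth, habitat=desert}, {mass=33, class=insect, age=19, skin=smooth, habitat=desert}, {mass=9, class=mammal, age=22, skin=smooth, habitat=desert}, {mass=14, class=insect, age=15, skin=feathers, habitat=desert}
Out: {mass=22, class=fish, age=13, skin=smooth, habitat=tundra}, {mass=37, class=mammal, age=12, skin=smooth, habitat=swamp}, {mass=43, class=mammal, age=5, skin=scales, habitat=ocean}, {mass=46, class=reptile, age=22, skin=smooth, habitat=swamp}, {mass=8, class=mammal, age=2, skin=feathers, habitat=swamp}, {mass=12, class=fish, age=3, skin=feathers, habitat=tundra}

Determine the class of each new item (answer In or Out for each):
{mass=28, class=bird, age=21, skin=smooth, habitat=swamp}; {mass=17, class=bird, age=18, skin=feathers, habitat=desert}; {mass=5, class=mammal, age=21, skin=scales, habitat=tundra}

Out, In, Out

The simplest hypothesis consistent with all the labels is: habitat is desert.
{mass=28, class=bird, age=21, skin=smooth, habitat=swamp}: habitat is swamp, doesn't qualify → Out.
{mass=17, class=bird, age=18, skin=feathers, habitat=desert}: habitat is desert, checks out → In.
{mass=5, class=mammal, age=21, skin=scales, habitat=tundra}: habitat is tundra, doesn't qualify → Out.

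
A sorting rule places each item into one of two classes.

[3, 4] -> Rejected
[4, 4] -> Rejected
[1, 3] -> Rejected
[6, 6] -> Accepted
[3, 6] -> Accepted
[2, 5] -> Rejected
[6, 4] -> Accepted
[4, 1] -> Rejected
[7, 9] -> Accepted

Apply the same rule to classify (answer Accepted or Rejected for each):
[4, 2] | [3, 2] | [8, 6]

The classifier is using: sum ≥ 9.
Rejected: [4, 2], since 4+2 = 6. Rejected: [3, 2], since 3+2 = 5. Accepted: [8, 6], since 8+6 = 14.

Rejected, Rejected, Accepted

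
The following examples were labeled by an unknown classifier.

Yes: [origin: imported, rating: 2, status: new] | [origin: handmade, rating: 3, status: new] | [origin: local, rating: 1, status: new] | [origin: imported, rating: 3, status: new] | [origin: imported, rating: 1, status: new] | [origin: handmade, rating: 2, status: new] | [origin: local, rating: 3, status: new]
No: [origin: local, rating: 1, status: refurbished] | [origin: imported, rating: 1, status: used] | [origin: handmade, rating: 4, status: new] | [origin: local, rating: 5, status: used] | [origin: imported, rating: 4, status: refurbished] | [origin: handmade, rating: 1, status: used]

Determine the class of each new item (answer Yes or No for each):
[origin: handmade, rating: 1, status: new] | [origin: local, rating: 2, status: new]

Yes, Yes

All 'Yes' examples share one property — status is new AND rating ≤ 3 — and every 'No' example lacks it.
[origin: handmade, rating: 1, status: new]: Yes (status is new, rating = 1). [origin: local, rating: 2, status: new]: Yes (status is new, rating = 2).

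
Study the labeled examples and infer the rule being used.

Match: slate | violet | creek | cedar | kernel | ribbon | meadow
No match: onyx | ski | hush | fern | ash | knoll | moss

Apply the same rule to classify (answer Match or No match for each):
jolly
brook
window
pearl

No match, Match, Match, Match

A rule that fits every label: has ≥ 2 vowels — true of each 'Match' example, false of each 'No match' one.
jolly: No match (1 vowel).
brook: Match (2 vowels).
window: Match (2 vowels).
pearl: Match (2 vowels).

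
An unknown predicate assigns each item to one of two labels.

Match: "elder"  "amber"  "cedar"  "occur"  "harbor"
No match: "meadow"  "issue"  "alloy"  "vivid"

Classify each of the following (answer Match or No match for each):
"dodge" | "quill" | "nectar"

No match, No match, Match

'Match' ⟺ contains 'r'.
"dodge": no 'r', fails the rule → No match.
"quill": no 'r', fails the rule → No match.
"nectar": has 'r', matches → Match.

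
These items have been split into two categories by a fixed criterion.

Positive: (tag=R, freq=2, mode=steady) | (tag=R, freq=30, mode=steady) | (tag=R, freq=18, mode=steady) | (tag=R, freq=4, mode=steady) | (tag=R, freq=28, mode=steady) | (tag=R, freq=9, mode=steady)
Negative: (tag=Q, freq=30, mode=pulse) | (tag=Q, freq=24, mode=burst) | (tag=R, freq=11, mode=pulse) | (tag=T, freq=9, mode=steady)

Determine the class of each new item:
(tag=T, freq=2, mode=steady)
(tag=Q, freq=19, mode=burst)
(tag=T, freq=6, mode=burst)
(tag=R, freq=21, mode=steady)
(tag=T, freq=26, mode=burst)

All 'Positive' examples share one property — mode is steady AND tag is R — and every 'Negative' example lacks it.
(tag=T, freq=2, mode=steady): mode is steady, tag is T — does not fit, so Negative. (tag=Q, freq=19, mode=burst): mode is burst, tag is Q — does not fit, so Negative. (tag=T, freq=6, mode=burst): mode is burst, tag is T — does not fit, so Negative. (tag=R, freq=21, mode=steady): mode is steady, tag is R — satisfies this, so Positive. (tag=T, freq=26, mode=burst): mode is burst, tag is T — does not fit, so Negative.

Negative, Negative, Negative, Positive, Negative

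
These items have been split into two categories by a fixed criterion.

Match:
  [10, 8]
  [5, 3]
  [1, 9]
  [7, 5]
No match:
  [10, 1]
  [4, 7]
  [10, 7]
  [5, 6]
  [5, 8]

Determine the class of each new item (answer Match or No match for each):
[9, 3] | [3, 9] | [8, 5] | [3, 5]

The classifier is using: sum is even.
[9, 3] → 9+3 = 12 → Match. [3, 9] → 3+9 = 12 → Match. [8, 5] → 8+5 = 13 → No match. [3, 5] → 3+5 = 8 → Match.

Match, Match, No match, Match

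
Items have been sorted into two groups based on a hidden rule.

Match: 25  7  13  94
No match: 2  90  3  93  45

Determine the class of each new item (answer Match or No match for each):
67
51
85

Match, No match, Match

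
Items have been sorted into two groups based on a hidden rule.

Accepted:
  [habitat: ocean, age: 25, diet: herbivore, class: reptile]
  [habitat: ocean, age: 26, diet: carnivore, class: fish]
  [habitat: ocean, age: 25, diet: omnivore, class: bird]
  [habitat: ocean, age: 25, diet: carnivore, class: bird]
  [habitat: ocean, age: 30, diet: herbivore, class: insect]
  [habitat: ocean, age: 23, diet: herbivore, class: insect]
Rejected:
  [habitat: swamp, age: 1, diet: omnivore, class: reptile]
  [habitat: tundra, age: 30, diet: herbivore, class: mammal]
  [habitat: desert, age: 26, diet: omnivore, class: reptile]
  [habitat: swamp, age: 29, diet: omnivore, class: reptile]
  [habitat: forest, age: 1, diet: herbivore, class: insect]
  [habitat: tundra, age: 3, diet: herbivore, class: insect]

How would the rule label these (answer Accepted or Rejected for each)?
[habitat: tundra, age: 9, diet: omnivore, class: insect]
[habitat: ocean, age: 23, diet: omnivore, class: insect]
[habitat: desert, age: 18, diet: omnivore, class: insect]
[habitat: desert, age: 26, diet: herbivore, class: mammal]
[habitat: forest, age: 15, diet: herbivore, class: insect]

Rule: habitat is ocean. This holds for each 'Accepted' example and fails for each 'Rejected' one.
[habitat: tundra, age: 9, diet: omnivore, class: insect] — habitat is tundra, hence Rejected.
[habitat: ocean, age: 23, diet: omnivore, class: insect] — habitat is ocean, hence Accepted.
[habitat: desert, age: 18, diet: omnivore, class: insect] — habitat is desert, hence Rejected.
[habitat: desert, age: 26, diet: herbivore, class: mammal] — habitat is desert, hence Rejected.
[habitat: forest, age: 15, diet: herbivore, class: insect] — habitat is forest, hence Rejected.

Rejected, Accepted, Rejected, Rejected, Rejected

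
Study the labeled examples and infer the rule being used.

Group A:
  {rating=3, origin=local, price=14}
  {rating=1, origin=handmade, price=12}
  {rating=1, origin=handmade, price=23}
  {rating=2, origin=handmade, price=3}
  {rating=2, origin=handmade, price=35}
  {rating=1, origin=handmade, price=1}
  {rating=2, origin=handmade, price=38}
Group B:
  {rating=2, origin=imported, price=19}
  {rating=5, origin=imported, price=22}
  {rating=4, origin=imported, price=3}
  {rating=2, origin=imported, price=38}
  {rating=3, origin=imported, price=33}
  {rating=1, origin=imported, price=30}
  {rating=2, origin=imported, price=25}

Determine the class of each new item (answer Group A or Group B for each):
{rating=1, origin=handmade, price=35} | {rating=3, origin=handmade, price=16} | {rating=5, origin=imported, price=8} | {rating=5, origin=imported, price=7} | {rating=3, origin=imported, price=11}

Comparing the two groups points to one rule — origin is not imported.
{rating=1, origin=handmade, price=35}: origin is handmade, fits → Group A.
{rating=3, origin=handmade, price=16}: origin is handmade, fits → Group A.
{rating=5, origin=imported, price=8}: origin is imported, does not satisfy this → Group B.
{rating=5, origin=imported, price=7}: origin is imported, does not satisfy this → Group B.
{rating=3, origin=imported, price=11}: origin is imported, does not satisfy this → Group B.

Group A, Group A, Group B, Group B, Group B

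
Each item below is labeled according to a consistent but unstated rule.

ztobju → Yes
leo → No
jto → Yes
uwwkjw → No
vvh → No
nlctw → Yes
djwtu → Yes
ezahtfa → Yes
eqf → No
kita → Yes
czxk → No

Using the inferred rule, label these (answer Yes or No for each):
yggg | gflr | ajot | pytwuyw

No, No, Yes, Yes

The classifier is using: contains 't'.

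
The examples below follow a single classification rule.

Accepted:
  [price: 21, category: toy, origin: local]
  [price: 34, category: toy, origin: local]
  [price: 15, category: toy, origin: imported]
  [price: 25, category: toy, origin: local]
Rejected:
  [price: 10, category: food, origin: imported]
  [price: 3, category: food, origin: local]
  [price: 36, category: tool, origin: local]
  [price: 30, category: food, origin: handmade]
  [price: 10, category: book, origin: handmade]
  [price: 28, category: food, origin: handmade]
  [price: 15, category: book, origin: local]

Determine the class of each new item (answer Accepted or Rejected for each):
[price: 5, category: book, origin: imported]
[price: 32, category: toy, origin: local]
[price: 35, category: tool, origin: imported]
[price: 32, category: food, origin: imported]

Rejected, Accepted, Rejected, Rejected

All 'Accepted' examples share one property — category is toy — and every 'Rejected' example lacks it.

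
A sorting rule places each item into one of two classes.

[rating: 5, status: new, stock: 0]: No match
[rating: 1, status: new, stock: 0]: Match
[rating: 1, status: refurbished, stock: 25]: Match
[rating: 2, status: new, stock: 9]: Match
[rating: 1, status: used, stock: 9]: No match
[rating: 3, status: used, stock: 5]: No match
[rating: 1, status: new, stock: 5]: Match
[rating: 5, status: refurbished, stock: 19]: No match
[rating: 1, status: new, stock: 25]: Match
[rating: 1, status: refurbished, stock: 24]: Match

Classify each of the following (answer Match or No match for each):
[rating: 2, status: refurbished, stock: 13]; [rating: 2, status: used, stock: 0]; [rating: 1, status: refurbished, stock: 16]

Match, No match, Match

The classifier is using: status is not used AND rating ≤ 2.
[rating: 2, status: refurbished, stock: 13]: status is refurbished, rating = 2, passes → Match.
[rating: 2, status: used, stock: 0]: status is used, rating = 2, doesn't qualify → No match.
[rating: 1, status: refurbished, stock: 16]: status is refurbished, rating = 1, passes → Match.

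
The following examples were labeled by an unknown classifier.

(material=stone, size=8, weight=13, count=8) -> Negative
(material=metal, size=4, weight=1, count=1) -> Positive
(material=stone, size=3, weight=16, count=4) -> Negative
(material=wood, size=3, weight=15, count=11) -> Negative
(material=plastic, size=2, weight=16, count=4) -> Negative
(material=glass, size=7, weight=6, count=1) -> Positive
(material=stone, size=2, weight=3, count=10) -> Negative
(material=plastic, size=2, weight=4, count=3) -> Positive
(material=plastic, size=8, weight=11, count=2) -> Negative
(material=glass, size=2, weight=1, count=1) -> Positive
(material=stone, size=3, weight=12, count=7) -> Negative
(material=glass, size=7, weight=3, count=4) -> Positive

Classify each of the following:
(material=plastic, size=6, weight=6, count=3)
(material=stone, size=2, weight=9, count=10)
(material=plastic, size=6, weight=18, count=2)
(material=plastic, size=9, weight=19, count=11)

All 'Positive' examples share one property — weight ≤ 6 AND count ≤ 4 — and every 'Negative' example lacks it.
(material=plastic, size=6, weight=6, count=3): weight = 6, count = 3 — satisfies this, so Positive.
(material=stone, size=2, weight=9, count=10): weight = 9, count = 10 — does not satisfy this, so Negative.
(material=plastic, size=6, weight=18, count=2): weight = 18, count = 2 — does not satisfy this, so Negative.
(material=plastic, size=9, weight=19, count=11): weight = 19, count = 11 — does not satisfy this, so Negative.

Positive, Negative, Negative, Negative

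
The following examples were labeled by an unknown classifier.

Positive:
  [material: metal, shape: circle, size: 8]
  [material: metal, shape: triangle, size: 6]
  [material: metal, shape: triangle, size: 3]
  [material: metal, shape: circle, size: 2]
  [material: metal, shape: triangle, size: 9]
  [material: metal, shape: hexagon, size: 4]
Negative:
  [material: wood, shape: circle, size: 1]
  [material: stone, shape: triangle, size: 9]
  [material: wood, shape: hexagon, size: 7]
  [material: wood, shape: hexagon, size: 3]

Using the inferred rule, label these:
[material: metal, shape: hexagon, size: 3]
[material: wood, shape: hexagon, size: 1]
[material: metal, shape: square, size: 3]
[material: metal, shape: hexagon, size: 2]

'Positive' ⟺ material is metal.

Positive, Negative, Positive, Positive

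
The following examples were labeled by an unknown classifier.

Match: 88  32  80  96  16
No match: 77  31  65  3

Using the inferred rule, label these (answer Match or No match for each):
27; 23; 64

No match, No match, Match

The simplest hypothesis consistent with all the labels is: even.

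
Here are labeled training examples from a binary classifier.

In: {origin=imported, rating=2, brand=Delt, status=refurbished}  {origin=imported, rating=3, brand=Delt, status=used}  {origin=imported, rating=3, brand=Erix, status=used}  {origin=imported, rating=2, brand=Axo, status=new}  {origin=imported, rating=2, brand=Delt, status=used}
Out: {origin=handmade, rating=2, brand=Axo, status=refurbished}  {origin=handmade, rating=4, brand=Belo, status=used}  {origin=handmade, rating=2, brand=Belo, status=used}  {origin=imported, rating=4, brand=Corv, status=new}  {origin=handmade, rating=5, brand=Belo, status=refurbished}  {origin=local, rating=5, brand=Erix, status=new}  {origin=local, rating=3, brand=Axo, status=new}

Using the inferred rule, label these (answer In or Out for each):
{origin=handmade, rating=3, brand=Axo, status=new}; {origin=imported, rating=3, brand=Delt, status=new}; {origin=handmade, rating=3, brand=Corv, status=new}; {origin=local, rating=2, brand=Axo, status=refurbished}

Out, In, Out, Out

Rule: origin is imported AND rating ≤ 3. This holds for each 'In' example and fails for each 'Out' one.
{origin=handmade, rating=3, brand=Axo, status=new}: origin is handmade, rating = 3 — fails the rule, so Out.
{origin=imported, rating=3, brand=Delt, status=new}: origin is imported, rating = 3 — satisfies this, so In.
{origin=handmade, rating=3, brand=Corv, status=new}: origin is handmade, rating = 3 — fails the rule, so Out.
{origin=local, rating=2, brand=Axo, status=refurbished}: origin is local, rating = 2 — fails the rule, so Out.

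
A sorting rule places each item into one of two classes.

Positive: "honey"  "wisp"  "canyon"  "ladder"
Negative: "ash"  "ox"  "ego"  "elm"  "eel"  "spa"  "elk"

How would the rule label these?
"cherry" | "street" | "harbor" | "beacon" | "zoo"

Positive, Positive, Positive, Positive, Negative

Every 'Positive' example satisfies: length ≥ 4. None of the 'Negative' examples do.
Positive: "cherry", since length 6. Positive: "street", since length 6. Positive: "harbor", since length 6. Positive: "beacon", since length 6. Negative: "zoo", since length 3.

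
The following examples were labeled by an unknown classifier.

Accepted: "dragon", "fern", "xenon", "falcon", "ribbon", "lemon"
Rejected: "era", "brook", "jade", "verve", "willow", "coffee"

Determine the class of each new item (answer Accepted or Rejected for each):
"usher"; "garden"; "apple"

Rejected, Accepted, Rejected

Rule: contains 'n'. This holds for each 'Accepted' example and fails for each 'Rejected' one.
"usher" → no 'n' → Rejected. "garden" → has 'n' → Accepted. "apple" → no 'n' → Rejected.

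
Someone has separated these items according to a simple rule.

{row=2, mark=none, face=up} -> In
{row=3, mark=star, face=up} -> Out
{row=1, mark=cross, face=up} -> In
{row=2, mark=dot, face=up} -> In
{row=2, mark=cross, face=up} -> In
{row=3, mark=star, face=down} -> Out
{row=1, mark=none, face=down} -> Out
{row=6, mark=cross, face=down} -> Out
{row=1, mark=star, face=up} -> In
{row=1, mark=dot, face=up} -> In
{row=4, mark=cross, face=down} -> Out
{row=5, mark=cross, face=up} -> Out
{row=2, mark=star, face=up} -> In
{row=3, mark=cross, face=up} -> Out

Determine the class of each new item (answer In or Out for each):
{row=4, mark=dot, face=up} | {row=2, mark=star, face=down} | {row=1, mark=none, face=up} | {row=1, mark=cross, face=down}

Out, Out, In, Out

Rule: face is up AND row ≤ 2. This holds for each 'In' example and fails for each 'Out' one.
{row=4, mark=dot, face=up}: Out (face is up, row = 4).
{row=2, mark=star, face=down}: Out (face is down, row = 2).
{row=1, mark=none, face=up}: In (face is up, row = 1).
{row=1, mark=cross, face=down}: Out (face is down, row = 1).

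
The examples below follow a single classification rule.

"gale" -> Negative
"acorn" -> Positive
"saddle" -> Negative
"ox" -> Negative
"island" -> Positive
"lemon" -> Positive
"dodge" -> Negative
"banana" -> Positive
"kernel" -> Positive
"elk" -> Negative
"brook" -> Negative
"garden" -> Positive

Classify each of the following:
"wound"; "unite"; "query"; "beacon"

Positive, Positive, Negative, Positive

A rule that fits every label: contains 'n' — true of each 'Positive' example, false of each 'Negative' one.
"wound": has 'n', checks out → Positive.
"unite": has 'n', checks out → Positive.
"query": no 'n', fails the rule → Negative.
"beacon": has 'n', checks out → Positive.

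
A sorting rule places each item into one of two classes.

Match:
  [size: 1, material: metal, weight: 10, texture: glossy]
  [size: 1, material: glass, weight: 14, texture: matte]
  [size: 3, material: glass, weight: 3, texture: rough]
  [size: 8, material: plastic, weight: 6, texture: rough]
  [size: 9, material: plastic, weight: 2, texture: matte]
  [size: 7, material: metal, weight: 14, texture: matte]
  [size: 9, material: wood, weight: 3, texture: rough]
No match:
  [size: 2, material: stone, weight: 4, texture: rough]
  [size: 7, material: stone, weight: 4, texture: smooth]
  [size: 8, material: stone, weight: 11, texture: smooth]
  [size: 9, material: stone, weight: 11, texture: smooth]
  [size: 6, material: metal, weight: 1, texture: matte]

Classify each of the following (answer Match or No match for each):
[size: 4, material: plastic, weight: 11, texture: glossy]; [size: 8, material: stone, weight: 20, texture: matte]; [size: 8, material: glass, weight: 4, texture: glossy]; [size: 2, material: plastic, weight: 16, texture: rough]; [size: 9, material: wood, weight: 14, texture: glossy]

Match, No match, Match, Match, Match

Every 'Match' example satisfies: material is not stone AND weight ≥ 2. None of the 'No match' examples do.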